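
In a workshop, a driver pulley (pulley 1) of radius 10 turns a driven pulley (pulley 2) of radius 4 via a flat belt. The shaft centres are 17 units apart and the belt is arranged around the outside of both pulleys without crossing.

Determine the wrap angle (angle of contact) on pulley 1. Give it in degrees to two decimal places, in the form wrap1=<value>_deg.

wrap1=221.33_deg

open belt: β = asin((r2−r1)/C) = asin(-6/17) = -20.6673°
wrap1 = π − 2β = 221.3346°
wrap2 = π + 2β = 138.6654°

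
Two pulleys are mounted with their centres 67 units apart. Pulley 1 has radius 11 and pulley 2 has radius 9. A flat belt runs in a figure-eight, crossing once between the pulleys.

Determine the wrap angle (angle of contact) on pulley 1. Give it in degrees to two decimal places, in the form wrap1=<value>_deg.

crossed belt: β = asin((r1+r2)/C) = asin(20/67) = 17.3680°
wrap1 = wrap2 = π + 2β = 214.7360°

wrap1=214.74_deg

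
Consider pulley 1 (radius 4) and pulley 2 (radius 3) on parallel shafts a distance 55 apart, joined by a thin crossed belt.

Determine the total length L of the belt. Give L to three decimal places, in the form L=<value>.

L=132.883

crossed belt: β = asin((r1+r2)/C) = asin(7/55) = 7.3120°
wrap1 = wrap2 = π + 2β = 194.6240°
tangent length = C·cosβ = 54.5527
L = (r1+r2)·wrap + 2·C·cosβ = 7·3.3968 + 2·54.5527 = 132.8833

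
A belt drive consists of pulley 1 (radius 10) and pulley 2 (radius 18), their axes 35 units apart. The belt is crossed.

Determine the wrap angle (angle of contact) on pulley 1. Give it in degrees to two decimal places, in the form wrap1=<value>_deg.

crossed belt: β = asin((r1+r2)/C) = asin(28/35) = 53.1301°
wrap1 = wrap2 = π + 2β = 286.2602°

wrap1=286.26_deg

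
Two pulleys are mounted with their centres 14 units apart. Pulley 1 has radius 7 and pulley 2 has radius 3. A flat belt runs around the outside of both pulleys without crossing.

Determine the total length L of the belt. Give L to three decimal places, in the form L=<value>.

L=60.567

open belt: β = asin((r2−r1)/C) = asin(-4/14) = -16.6015°
wrap1 = π − 2β = 213.2031°
wrap2 = π + 2β = 146.7969°
tangent length = C·cosβ = 13.4164
L = r1·wrap1 + r2·wrap2 + 2·C·cosβ = 7·3.7211 + 3·2.5621 + 2·13.4164 = 60.5668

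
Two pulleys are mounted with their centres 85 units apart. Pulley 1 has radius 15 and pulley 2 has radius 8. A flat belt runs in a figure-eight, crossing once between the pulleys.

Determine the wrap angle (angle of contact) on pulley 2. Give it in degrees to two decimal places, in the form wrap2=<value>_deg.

wrap2=211.40_deg

crossed belt: β = asin((r1+r2)/C) = asin(23/85) = 15.6993°
wrap1 = wrap2 = π + 2β = 211.3985°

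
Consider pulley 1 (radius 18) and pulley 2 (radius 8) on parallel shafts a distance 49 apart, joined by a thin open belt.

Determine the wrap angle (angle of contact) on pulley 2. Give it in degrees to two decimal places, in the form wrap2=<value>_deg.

wrap2=156.45_deg

open belt: β = asin((r2−r1)/C) = asin(-10/49) = -11.7757°
wrap1 = π − 2β = 203.5515°
wrap2 = π + 2β = 156.4485°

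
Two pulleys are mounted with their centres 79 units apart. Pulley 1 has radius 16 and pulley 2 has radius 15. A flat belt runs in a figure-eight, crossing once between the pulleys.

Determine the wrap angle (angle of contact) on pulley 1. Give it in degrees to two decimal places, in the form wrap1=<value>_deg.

crossed belt: β = asin((r1+r2)/C) = asin(31/79) = 23.1042°
wrap1 = wrap2 = π + 2β = 226.2085°

wrap1=226.21_deg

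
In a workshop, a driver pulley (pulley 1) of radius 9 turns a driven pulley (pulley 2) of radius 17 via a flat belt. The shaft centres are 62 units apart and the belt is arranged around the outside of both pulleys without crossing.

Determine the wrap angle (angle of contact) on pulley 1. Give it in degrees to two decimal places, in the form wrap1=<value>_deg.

open belt: β = asin((r2−r1)/C) = asin(8/62) = 7.4137°
wrap1 = π − 2β = 165.1727°
wrap2 = π + 2β = 194.8273°

wrap1=165.17_deg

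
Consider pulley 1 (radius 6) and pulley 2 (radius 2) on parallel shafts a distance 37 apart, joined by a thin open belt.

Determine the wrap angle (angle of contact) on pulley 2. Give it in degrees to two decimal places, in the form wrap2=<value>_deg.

open belt: β = asin((r2−r1)/C) = asin(-4/37) = -6.2063°
wrap1 = π − 2β = 192.4125°
wrap2 = π + 2β = 167.5875°

wrap2=167.59_deg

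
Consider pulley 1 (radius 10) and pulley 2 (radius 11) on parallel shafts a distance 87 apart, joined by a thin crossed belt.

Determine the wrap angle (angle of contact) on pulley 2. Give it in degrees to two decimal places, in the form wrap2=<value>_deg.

wrap2=207.94_deg

crossed belt: β = asin((r1+r2)/C) = asin(21/87) = 13.9680°
wrap1 = wrap2 = π + 2β = 207.9359°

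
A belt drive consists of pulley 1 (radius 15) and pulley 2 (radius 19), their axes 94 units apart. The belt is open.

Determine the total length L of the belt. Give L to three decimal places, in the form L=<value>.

L=294.984

open belt: β = asin((r2−r1)/C) = asin(4/94) = 2.4389°
wrap1 = π − 2β = 175.1223°
wrap2 = π + 2β = 184.8777°
tangent length = C·cosβ = 93.9149
L = r1·wrap1 + r2·wrap2 + 2·C·cosβ = 15·3.0565 + 19·3.2267 + 2·93.9149 = 294.9844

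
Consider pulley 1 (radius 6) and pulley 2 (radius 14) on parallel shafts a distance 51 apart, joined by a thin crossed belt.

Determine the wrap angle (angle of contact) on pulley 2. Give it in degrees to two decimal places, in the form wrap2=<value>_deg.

wrap2=226.18_deg

crossed belt: β = asin((r1+r2)/C) = asin(20/51) = 23.0888°
wrap1 = wrap2 = π + 2β = 226.1775°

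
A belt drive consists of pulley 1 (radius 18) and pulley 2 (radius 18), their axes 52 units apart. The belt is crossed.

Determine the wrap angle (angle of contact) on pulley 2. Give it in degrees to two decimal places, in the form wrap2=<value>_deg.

crossed belt: β = asin((r1+r2)/C) = asin(36/52) = 43.8131°
wrap1 = wrap2 = π + 2β = 267.6261°

wrap2=267.63_deg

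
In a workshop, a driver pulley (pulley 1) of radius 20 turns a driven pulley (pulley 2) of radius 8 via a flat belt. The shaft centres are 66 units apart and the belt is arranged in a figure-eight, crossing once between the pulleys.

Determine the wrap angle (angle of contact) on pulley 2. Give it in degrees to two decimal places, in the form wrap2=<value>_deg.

wrap2=230.21_deg

crossed belt: β = asin((r1+r2)/C) = asin(28/66) = 25.1027°
wrap1 = wrap2 = π + 2β = 230.2054°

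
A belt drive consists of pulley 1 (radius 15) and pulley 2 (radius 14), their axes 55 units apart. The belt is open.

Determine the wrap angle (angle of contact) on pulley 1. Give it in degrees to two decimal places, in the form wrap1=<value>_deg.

wrap1=182.08_deg

open belt: β = asin((r2−r1)/C) = asin(-1/55) = -1.0418°
wrap1 = π − 2β = 182.0836°
wrap2 = π + 2β = 177.9164°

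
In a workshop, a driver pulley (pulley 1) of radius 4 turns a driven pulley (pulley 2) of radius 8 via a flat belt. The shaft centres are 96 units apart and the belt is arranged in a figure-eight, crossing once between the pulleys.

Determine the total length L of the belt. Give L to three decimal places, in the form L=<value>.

L=231.201

crossed belt: β = asin((r1+r2)/C) = asin(12/96) = 7.1808°
wrap1 = wrap2 = π + 2β = 194.3615°
tangent length = C·cosβ = 95.2470
L = (r1+r2)·wrap + 2·C·cosβ = 12·3.3922 + 2·95.2470 = 231.2011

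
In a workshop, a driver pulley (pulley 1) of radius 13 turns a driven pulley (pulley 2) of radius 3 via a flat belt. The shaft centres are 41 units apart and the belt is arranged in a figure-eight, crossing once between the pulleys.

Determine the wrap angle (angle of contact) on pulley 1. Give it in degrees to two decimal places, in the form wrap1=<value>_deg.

crossed belt: β = asin((r1+r2)/C) = asin(16/41) = 22.9697°
wrap1 = wrap2 = π + 2β = 225.9394°

wrap1=225.94_deg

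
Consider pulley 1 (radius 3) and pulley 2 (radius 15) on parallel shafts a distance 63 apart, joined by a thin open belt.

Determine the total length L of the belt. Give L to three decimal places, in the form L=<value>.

L=184.841

open belt: β = asin((r2−r1)/C) = asin(12/63) = 10.9806°
wrap1 = π − 2β = 158.0388°
wrap2 = π + 2β = 201.9612°
tangent length = C·cosβ = 61.8466
L = r1·wrap1 + r2·wrap2 + 2·C·cosβ = 3·2.7583 + 15·3.5249 + 2·61.8466 = 184.8414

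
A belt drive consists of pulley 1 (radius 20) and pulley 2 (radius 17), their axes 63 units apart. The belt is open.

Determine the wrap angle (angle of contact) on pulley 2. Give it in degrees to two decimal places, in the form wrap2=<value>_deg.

wrap2=174.54_deg

open belt: β = asin((r2−r1)/C) = asin(-3/63) = -2.7294°
wrap1 = π − 2β = 185.4588°
wrap2 = π + 2β = 174.5412°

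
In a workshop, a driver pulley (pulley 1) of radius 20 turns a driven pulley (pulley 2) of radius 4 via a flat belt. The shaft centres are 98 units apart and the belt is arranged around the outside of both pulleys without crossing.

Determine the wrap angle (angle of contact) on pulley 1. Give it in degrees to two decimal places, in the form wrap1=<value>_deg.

wrap1=198.79_deg

open belt: β = asin((r2−r1)/C) = asin(-16/98) = -9.3965°
wrap1 = π − 2β = 198.7930°
wrap2 = π + 2β = 161.2070°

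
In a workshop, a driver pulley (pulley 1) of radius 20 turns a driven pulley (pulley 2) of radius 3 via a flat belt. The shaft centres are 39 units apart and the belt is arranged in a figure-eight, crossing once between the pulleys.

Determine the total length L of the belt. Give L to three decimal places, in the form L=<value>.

crossed belt: β = asin((r1+r2)/C) = asin(23/39) = 36.1388°
wrap1 = wrap2 = π + 2β = 252.2776°
tangent length = C·cosβ = 31.4960
L = (r1+r2)·wrap + 2·C·cosβ = 23·4.4031 + 2·31.4960 = 164.2628

L=164.263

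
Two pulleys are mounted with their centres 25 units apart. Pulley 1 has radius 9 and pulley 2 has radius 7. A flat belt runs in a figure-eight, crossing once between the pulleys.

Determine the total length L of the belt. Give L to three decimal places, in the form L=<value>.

L=110.908

crossed belt: β = asin((r1+r2)/C) = asin(16/25) = 39.7918°
wrap1 = wrap2 = π + 2β = 259.5836°
tangent length = C·cosβ = 19.2094
L = (r1+r2)·wrap + 2·C·cosβ = 16·4.5306 + 2·19.2094 = 110.9082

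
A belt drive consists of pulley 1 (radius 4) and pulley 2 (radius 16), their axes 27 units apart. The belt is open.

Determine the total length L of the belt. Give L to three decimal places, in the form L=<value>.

L=122.259

open belt: β = asin((r2−r1)/C) = asin(12/27) = 26.3878°
wrap1 = π − 2β = 127.2244°
wrap2 = π + 2β = 232.7756°
tangent length = C·cosβ = 24.1868
L = r1·wrap1 + r2·wrap2 + 2·C·cosβ = 4·2.2205 + 16·4.0627 + 2·24.1868 = 122.2587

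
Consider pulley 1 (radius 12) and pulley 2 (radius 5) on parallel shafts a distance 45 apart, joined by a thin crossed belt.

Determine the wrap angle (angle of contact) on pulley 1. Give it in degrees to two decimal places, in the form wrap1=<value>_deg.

wrap1=224.39_deg

crossed belt: β = asin((r1+r2)/C) = asin(17/45) = 22.1961°
wrap1 = wrap2 = π + 2β = 224.3922°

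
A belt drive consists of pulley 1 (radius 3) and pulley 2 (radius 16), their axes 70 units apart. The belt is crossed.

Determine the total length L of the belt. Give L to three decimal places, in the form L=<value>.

crossed belt: β = asin((r1+r2)/C) = asin(19/70) = 15.7493°
wrap1 = wrap2 = π + 2β = 211.4986°
tangent length = C·cosβ = 67.3721
L = (r1+r2)·wrap + 2·C·cosβ = 19·3.6913 + 2·67.3721 = 204.8798

L=204.880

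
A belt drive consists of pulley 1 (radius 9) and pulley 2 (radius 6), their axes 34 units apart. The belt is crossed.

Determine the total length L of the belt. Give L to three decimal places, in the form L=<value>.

crossed belt: β = asin((r1+r2)/C) = asin(15/34) = 26.1790°
wrap1 = wrap2 = π + 2β = 232.3579°
tangent length = C·cosβ = 30.5123
L = (r1+r2)·wrap + 2·C·cosβ = 15·4.0554 + 2·30.5123 = 121.8558

L=121.856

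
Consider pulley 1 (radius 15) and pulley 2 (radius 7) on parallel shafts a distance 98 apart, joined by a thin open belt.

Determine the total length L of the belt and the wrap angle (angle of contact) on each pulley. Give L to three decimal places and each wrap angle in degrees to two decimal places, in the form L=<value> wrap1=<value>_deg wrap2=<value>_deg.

L=265.768 wrap1=189.36_deg wrap2=170.64_deg

open belt: β = asin((r2−r1)/C) = asin(-8/98) = -4.6824°
wrap1 = π − 2β = 189.3648°
wrap2 = π + 2β = 170.6352°
tangent length = C·cosβ = 97.6729
L = r1·wrap1 + r2·wrap2 + 2·C·cosβ = 15·3.3050 + 7·2.9781 + 2·97.6729 = 265.7685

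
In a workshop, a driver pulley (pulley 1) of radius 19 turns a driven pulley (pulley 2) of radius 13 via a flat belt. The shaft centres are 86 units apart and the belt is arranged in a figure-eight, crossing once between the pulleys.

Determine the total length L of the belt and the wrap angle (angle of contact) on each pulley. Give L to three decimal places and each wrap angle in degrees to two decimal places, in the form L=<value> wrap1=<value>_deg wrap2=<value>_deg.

crossed belt: β = asin((r1+r2)/C) = asin(32/86) = 21.8448°
wrap1 = wrap2 = π + 2β = 223.6895°
tangent length = C·cosβ = 79.8248
L = (r1+r2)·wrap + 2·C·cosβ = 32·3.9041 + 2·79.8248 = 284.5814

L=284.581 wrap1=223.69_deg wrap2=223.69_deg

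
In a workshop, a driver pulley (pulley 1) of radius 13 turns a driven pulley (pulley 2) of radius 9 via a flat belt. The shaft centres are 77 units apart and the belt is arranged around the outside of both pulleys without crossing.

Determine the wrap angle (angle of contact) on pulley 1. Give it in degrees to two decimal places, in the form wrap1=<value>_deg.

open belt: β = asin((r2−r1)/C) = asin(-4/77) = -2.9777°
wrap1 = π − 2β = 185.9555°
wrap2 = π + 2β = 174.0445°

wrap1=185.96_deg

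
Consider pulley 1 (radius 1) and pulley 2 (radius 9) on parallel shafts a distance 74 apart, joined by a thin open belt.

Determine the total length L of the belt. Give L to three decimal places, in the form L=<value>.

open belt: β = asin((r2−r1)/C) = asin(8/74) = 6.2063°
wrap1 = π − 2β = 167.5875°
wrap2 = π + 2β = 192.4125°
tangent length = C·cosβ = 73.5663
L = r1·wrap1 + r2·wrap2 + 2·C·cosβ = 1·2.9250 + 9·3.3582 + 2·73.5663 = 180.2816

L=180.282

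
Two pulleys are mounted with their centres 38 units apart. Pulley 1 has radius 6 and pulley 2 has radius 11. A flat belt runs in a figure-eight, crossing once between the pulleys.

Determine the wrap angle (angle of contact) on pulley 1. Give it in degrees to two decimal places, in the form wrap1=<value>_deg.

wrap1=233.15_deg

crossed belt: β = asin((r1+r2)/C) = asin(17/38) = 26.5750°
wrap1 = wrap2 = π + 2β = 233.1499°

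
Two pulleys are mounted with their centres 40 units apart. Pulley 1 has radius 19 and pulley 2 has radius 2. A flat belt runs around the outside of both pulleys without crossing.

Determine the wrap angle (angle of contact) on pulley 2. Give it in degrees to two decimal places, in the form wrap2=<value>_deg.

wrap2=129.70_deg

open belt: β = asin((r2−r1)/C) = asin(-17/40) = -25.1507°
wrap1 = π − 2β = 230.3013°
wrap2 = π + 2β = 129.6987°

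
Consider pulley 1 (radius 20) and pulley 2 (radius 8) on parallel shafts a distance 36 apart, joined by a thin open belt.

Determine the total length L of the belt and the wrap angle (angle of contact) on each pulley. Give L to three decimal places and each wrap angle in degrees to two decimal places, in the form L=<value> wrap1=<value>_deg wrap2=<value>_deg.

open belt: β = asin((r2−r1)/C) = asin(-12/36) = -19.4712°
wrap1 = π − 2β = 218.9424°
wrap2 = π + 2β = 141.0576°
tangent length = C·cosβ = 33.9411
L = r1·wrap1 + r2·wrap2 + 2·C·cosβ = 20·3.8213 + 8·2.4619 + 2·33.9411 = 164.0029

L=164.003 wrap1=218.94_deg wrap2=141.06_deg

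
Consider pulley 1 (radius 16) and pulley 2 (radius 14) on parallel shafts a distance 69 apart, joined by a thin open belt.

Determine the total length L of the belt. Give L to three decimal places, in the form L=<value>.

L=232.306

open belt: β = asin((r2−r1)/C) = asin(-2/69) = -1.6610°
wrap1 = π − 2β = 183.3220°
wrap2 = π + 2β = 176.6780°
tangent length = C·cosβ = 68.9710
L = r1·wrap1 + r2·wrap2 + 2·C·cosβ = 16·3.1996 + 14·3.0836 + 2·68.9710 = 232.3058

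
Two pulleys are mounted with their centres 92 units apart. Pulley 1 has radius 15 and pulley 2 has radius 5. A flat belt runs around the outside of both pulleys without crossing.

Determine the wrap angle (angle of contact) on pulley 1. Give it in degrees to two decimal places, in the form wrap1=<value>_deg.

open belt: β = asin((r2−r1)/C) = asin(-10/92) = -6.2401°
wrap1 = π − 2β = 192.4803°
wrap2 = π + 2β = 167.5197°

wrap1=192.48_deg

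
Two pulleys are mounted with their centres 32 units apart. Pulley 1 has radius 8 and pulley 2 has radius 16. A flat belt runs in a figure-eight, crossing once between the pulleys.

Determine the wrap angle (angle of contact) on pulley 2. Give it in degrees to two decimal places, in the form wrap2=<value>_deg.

wrap2=277.18_deg

crossed belt: β = asin((r1+r2)/C) = asin(24/32) = 48.5904°
wrap1 = wrap2 = π + 2β = 277.1808°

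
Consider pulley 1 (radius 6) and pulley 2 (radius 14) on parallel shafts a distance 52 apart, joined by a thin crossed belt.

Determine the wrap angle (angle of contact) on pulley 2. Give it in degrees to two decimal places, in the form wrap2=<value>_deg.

wrap2=225.24_deg

crossed belt: β = asin((r1+r2)/C) = asin(20/52) = 22.6199°
wrap1 = wrap2 = π + 2β = 225.2397°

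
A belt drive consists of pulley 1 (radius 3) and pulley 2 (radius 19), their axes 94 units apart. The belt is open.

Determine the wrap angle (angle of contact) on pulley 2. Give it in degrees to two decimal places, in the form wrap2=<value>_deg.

wrap2=199.60_deg

open belt: β = asin((r2−r1)/C) = asin(16/94) = 9.8002°
wrap1 = π − 2β = 160.3996°
wrap2 = π + 2β = 199.6004°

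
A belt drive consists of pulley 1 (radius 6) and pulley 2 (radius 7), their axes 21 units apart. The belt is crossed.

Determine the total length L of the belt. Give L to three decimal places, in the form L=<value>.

L=91.181

crossed belt: β = asin((r1+r2)/C) = asin(13/21) = 38.2466°
wrap1 = wrap2 = π + 2β = 256.4932°
tangent length = C·cosβ = 16.4924
L = (r1+r2)·wrap + 2·C·cosβ = 13·4.4767 + 2·16.4924 = 91.1813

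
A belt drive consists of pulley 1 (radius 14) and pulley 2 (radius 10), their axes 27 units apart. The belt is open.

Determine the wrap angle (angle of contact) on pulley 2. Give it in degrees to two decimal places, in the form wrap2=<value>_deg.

open belt: β = asin((r2−r1)/C) = asin(-4/27) = -8.5196°
wrap1 = π − 2β = 197.0392°
wrap2 = π + 2β = 162.9608°

wrap2=162.96_deg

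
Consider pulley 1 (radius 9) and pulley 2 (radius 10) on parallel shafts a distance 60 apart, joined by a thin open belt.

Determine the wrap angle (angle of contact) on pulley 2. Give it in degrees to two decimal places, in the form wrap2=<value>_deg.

wrap2=181.91_deg

open belt: β = asin((r2−r1)/C) = asin(1/60) = 0.9550°
wrap1 = π − 2β = 178.0901°
wrap2 = π + 2β = 181.9099°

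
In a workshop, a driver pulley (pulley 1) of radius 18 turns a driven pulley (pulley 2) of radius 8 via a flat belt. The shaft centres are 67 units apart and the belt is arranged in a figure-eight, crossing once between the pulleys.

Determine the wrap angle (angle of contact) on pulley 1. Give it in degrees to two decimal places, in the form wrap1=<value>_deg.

crossed belt: β = asin((r1+r2)/C) = asin(26/67) = 22.8338°
wrap1 = wrap2 = π + 2β = 225.6676°

wrap1=225.67_deg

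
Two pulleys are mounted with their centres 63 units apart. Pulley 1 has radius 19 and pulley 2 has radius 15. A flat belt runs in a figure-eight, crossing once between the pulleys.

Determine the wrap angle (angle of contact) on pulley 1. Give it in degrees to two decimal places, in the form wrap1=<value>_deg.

wrap1=245.32_deg

crossed belt: β = asin((r1+r2)/C) = asin(34/63) = 32.6620°
wrap1 = wrap2 = π + 2β = 245.3241°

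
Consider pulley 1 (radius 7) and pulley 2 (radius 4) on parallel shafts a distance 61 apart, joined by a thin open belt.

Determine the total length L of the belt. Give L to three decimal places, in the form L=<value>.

open belt: β = asin((r2−r1)/C) = asin(-3/61) = -2.8190°
wrap1 = π − 2β = 185.6379°
wrap2 = π + 2β = 174.3621°
tangent length = C·cosβ = 60.9262
L = r1·wrap1 + r2·wrap2 + 2·C·cosβ = 7·3.2400 + 4·3.0432 + 2·60.9262 = 156.7051

L=156.705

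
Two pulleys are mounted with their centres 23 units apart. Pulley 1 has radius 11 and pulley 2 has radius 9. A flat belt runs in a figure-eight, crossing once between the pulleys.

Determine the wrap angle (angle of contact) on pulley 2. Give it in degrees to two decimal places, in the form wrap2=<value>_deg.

wrap2=300.82_deg

crossed belt: β = asin((r1+r2)/C) = asin(20/23) = 60.4082°
wrap1 = wrap2 = π + 2β = 300.8163°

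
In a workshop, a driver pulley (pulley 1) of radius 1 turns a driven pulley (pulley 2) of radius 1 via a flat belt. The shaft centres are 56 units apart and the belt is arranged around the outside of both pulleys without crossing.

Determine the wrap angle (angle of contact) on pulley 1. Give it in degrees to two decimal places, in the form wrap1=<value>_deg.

open belt: β = asin((r2−r1)/C) = asin(0/56) = 0.0000°
wrap1 = π − 2β = 180.0000°
wrap2 = π + 2β = 180.0000°

wrap1=180.00_deg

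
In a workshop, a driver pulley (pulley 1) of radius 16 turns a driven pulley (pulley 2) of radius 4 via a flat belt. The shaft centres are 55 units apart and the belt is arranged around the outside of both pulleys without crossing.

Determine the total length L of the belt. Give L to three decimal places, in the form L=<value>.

open belt: β = asin((r2−r1)/C) = asin(-12/55) = -12.6023°
wrap1 = π − 2β = 205.2045°
wrap2 = π + 2β = 154.7955°
tangent length = C·cosβ = 53.6749
L = r1·wrap1 + r2·wrap2 + 2·C·cosβ = 16·3.5815 + 4·2.7017 + 2·53.6749 = 175.4606

L=175.461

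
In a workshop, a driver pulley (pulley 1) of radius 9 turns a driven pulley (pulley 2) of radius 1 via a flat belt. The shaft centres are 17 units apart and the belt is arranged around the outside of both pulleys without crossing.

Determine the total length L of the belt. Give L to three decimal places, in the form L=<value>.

open belt: β = asin((r2−r1)/C) = asin(-8/17) = -28.0725°
wrap1 = π − 2β = 236.1450°
wrap2 = π + 2β = 123.8550°
tangent length = C·cosβ = 15.0000
L = r1·wrap1 + r2·wrap2 + 2·C·cosβ = 9·4.1215 + 1·2.1617 + 2·15.0000 = 69.2552

L=69.255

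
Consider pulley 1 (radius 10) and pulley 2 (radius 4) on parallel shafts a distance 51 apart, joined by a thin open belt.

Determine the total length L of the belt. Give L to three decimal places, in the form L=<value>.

open belt: β = asin((r2−r1)/C) = asin(-6/51) = -6.7563°
wrap1 = π − 2β = 193.5127°
wrap2 = π + 2β = 166.4873°
tangent length = C·cosβ = 50.6458
L = r1·wrap1 + r2·wrap2 + 2·C·cosβ = 10·3.3774 + 4·2.9058 + 2·50.6458 = 146.6890

L=146.689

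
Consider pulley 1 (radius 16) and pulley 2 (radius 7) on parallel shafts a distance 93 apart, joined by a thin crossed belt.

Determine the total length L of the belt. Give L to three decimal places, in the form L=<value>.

crossed belt: β = asin((r1+r2)/C) = asin(23/93) = 14.3185°
wrap1 = wrap2 = π + 2β = 208.6370°
tangent length = C·cosβ = 90.1110
L = (r1+r2)·wrap + 2·C·cosβ = 23·3.6414 + 2·90.1110 = 263.9743

L=263.974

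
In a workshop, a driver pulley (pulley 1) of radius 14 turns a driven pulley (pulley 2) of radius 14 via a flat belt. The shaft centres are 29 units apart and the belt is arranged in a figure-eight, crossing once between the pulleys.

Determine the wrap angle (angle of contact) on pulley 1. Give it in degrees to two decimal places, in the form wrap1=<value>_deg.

wrap1=329.82_deg

crossed belt: β = asin((r1+r2)/C) = asin(28/29) = 74.9098°
wrap1 = wrap2 = π + 2β = 329.8196°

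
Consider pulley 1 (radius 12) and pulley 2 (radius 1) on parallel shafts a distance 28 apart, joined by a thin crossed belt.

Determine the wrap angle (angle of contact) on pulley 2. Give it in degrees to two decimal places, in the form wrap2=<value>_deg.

wrap2=235.33_deg

crossed belt: β = asin((r1+r2)/C) = asin(13/28) = 27.6640°
wrap1 = wrap2 = π + 2β = 235.3280°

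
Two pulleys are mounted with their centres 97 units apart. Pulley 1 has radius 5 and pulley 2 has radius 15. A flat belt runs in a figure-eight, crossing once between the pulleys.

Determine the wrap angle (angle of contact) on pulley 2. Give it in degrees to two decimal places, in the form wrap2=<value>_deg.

crossed belt: β = asin((r1+r2)/C) = asin(20/97) = 11.8989°
wrap1 = wrap2 = π + 2β = 203.7978°

wrap2=203.80_deg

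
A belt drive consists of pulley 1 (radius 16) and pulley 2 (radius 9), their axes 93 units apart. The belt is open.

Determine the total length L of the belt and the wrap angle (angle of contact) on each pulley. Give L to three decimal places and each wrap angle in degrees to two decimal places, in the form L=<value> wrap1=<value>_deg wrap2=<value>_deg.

open belt: β = asin((r2−r1)/C) = asin(-7/93) = -4.3167°
wrap1 = π − 2β = 188.6333°
wrap2 = π + 2β = 171.3667°
tangent length = C·cosβ = 92.7362
L = r1·wrap1 + r2·wrap2 + 2·C·cosβ = 16·3.2923 + 9·2.9909 + 2·92.7362 = 265.0669

L=265.067 wrap1=188.63_deg wrap2=171.37_deg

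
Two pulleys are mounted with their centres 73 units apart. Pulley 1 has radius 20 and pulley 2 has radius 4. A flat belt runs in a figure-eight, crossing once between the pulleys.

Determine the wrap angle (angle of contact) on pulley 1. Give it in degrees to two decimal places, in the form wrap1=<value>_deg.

wrap1=218.39_deg

crossed belt: β = asin((r1+r2)/C) = asin(24/73) = 19.1940°
wrap1 = wrap2 = π + 2β = 218.3879°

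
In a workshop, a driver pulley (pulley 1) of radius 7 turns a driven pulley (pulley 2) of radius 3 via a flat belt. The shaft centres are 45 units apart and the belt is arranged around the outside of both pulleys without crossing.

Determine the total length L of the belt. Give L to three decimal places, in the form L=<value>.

open belt: β = asin((r2−r1)/C) = asin(-4/45) = -5.0997°
wrap1 = π − 2β = 190.1994°
wrap2 = π + 2β = 169.8006°
tangent length = C·cosβ = 44.8219
L = r1·wrap1 + r2·wrap2 + 2·C·cosβ = 7·3.3196 + 3·2.9636 + 2·44.8219 = 121.7717

L=121.772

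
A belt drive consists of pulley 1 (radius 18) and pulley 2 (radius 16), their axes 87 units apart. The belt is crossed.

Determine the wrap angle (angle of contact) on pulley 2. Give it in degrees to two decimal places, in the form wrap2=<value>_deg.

wrap2=226.01_deg

crossed belt: β = asin((r1+r2)/C) = asin(34/87) = 23.0046°
wrap1 = wrap2 = π + 2β = 226.0091°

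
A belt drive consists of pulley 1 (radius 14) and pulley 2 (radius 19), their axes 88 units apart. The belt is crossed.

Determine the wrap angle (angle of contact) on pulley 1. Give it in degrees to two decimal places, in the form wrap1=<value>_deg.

wrap1=224.05_deg

crossed belt: β = asin((r1+r2)/C) = asin(33/88) = 22.0243°
wrap1 = wrap2 = π + 2β = 224.0486°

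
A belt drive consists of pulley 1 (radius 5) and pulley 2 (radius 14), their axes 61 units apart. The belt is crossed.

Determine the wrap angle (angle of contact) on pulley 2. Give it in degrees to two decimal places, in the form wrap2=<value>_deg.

crossed belt: β = asin((r1+r2)/C) = asin(19/61) = 18.1482°
wrap1 = wrap2 = π + 2β = 216.2963°

wrap2=216.30_deg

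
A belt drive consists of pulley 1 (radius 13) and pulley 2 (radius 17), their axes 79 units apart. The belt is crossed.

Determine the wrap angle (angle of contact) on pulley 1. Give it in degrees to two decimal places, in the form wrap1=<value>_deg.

crossed belt: β = asin((r1+r2)/C) = asin(30/79) = 22.3180°
wrap1 = wrap2 = π + 2β = 224.6360°

wrap1=224.64_deg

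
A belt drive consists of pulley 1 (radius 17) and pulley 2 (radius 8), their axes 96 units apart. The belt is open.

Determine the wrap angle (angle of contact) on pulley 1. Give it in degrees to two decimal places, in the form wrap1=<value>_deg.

wrap1=190.76_deg

open belt: β = asin((r2−r1)/C) = asin(-9/96) = -5.3794°
wrap1 = π − 2β = 190.7588°
wrap2 = π + 2β = 169.2412°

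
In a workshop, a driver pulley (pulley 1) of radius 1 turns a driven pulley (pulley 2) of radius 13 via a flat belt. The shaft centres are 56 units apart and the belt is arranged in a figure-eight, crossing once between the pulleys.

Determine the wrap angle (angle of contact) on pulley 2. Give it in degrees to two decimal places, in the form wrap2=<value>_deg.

wrap2=208.96_deg

crossed belt: β = asin((r1+r2)/C) = asin(14/56) = 14.4775°
wrap1 = wrap2 = π + 2β = 208.9550°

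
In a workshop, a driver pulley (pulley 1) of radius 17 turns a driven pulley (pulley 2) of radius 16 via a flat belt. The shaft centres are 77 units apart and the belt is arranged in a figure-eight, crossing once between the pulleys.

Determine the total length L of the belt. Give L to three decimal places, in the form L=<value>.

L=272.045

crossed belt: β = asin((r1+r2)/C) = asin(33/77) = 25.3769°
wrap1 = wrap2 = π + 2β = 230.7539°
tangent length = C·cosβ = 69.5701
L = (r1+r2)·wrap + 2·C·cosβ = 33·4.0274 + 2·69.5701 = 272.0449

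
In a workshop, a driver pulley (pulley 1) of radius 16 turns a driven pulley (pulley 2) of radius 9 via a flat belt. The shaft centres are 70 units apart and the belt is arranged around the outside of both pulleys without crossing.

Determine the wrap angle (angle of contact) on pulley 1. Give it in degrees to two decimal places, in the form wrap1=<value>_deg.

wrap1=191.48_deg

open belt: β = asin((r2−r1)/C) = asin(-7/70) = -5.7392°
wrap1 = π − 2β = 191.4783°
wrap2 = π + 2β = 168.5217°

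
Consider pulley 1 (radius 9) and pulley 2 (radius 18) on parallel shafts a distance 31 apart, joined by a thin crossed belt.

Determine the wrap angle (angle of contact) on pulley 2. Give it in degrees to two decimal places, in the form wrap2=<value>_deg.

wrap2=301.14_deg

crossed belt: β = asin((r1+r2)/C) = asin(27/31) = 60.5713°
wrap1 = wrap2 = π + 2β = 301.1426°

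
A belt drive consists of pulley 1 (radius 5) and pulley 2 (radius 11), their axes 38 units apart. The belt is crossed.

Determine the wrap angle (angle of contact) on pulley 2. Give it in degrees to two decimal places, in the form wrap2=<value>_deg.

wrap2=229.80_deg

crossed belt: β = asin((r1+r2)/C) = asin(16/38) = 24.9011°
wrap1 = wrap2 = π + 2β = 229.8021°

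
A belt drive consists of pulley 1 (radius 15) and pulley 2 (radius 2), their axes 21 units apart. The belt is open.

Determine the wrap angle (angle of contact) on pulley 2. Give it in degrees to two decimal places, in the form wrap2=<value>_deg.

open belt: β = asin((r2−r1)/C) = asin(-13/21) = -38.2466°
wrap1 = π − 2β = 256.4932°
wrap2 = π + 2β = 103.5068°

wrap2=103.51_deg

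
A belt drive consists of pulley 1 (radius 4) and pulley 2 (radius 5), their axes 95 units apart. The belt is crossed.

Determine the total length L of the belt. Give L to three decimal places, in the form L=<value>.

L=219.128

crossed belt: β = asin((r1+r2)/C) = asin(9/95) = 5.4362°
wrap1 = wrap2 = π + 2β = 190.8723°
tangent length = C·cosβ = 94.5727
L = (r1+r2)·wrap + 2·C·cosβ = 9·3.3314 + 2·94.5727 = 219.1276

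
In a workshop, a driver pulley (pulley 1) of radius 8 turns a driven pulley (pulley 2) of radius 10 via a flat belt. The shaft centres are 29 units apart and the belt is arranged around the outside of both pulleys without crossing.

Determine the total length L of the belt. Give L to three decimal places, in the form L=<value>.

open belt: β = asin((r2−r1)/C) = asin(2/29) = 3.9546°
wrap1 = π − 2β = 172.0909°
wrap2 = π + 2β = 187.9091°
tangent length = C·cosβ = 28.9310
L = r1·wrap1 + r2·wrap2 + 2·C·cosβ = 8·3.0036 + 10·3.2796 + 2·28.9310 = 114.6867

L=114.687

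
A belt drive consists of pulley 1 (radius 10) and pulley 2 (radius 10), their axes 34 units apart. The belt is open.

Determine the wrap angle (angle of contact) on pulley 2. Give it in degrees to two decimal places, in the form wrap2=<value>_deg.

open belt: β = asin((r2−r1)/C) = asin(0/34) = 0.0000°
wrap1 = π − 2β = 180.0000°
wrap2 = π + 2β = 180.0000°

wrap2=180.00_deg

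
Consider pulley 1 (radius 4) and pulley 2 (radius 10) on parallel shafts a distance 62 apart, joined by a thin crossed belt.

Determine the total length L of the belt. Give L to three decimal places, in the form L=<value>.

L=171.157

crossed belt: β = asin((r1+r2)/C) = asin(14/62) = 13.0503°
wrap1 = wrap2 = π + 2β = 206.1006°
tangent length = C·cosβ = 60.3987
L = (r1+r2)·wrap + 2·C·cosβ = 14·3.5971 + 2·60.3987 = 171.1572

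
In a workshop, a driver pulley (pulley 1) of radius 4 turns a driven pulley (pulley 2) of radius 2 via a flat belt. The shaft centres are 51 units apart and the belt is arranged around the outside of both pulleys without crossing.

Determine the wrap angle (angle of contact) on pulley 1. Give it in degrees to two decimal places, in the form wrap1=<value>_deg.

open belt: β = asin((r2−r1)/C) = asin(-2/51) = -2.2475°
wrap1 = π − 2β = 184.4949°
wrap2 = π + 2β = 175.5051°

wrap1=184.49_deg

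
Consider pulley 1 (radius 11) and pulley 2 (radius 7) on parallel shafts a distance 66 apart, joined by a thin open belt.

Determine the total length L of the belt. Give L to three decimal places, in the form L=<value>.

open belt: β = asin((r2−r1)/C) = asin(-4/66) = -3.4746°
wrap1 = π − 2β = 186.9492°
wrap2 = π + 2β = 173.0508°
tangent length = C·cosβ = 65.8787
L = r1·wrap1 + r2·wrap2 + 2·C·cosβ = 11·3.2629 + 7·3.0203 + 2·65.8787 = 188.7912

L=188.791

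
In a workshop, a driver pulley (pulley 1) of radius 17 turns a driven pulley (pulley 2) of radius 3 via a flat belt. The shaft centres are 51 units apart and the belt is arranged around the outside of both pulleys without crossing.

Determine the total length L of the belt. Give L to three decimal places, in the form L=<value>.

L=168.700

open belt: β = asin((r2−r1)/C) = asin(-14/51) = -15.9328°
wrap1 = π − 2β = 211.8656°
wrap2 = π + 2β = 148.1344°
tangent length = C·cosβ = 49.0408
L = r1·wrap1 + r2·wrap2 + 2·C·cosβ = 17·3.6978 + 3·2.5854 + 2·49.0408 = 168.6997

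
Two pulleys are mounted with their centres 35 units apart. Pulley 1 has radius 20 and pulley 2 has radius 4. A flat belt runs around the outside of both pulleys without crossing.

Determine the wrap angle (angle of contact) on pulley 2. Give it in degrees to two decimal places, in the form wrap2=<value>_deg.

wrap2=125.59_deg

open belt: β = asin((r2−r1)/C) = asin(-16/35) = -27.2029°
wrap1 = π − 2β = 234.4058°
wrap2 = π + 2β = 125.5942°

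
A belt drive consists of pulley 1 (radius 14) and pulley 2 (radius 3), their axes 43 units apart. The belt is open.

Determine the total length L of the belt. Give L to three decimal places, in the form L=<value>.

open belt: β = asin((r2−r1)/C) = asin(-11/43) = -14.8218°
wrap1 = π − 2β = 209.6436°
wrap2 = π + 2β = 150.3564°
tangent length = C·cosβ = 41.5692
L = r1·wrap1 + r2·wrap2 + 2·C·cosβ = 14·3.6590 + 3·2.6242 + 2·41.5692 = 142.2367

L=142.237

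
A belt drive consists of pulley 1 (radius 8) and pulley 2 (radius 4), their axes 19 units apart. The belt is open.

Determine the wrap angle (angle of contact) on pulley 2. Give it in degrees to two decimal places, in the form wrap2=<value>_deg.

wrap2=155.69_deg

open belt: β = asin((r2−r1)/C) = asin(-4/19) = -12.1532°
wrap1 = π − 2β = 204.3064°
wrap2 = π + 2β = 155.6936°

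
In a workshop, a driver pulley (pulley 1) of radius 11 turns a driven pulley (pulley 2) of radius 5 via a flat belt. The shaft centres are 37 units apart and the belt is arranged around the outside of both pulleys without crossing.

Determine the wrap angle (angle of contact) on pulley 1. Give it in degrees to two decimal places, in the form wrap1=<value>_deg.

open belt: β = asin((r2−r1)/C) = asin(-6/37) = -9.3324°
wrap1 = π − 2β = 198.6648°
wrap2 = π + 2β = 161.3352°

wrap1=198.66_deg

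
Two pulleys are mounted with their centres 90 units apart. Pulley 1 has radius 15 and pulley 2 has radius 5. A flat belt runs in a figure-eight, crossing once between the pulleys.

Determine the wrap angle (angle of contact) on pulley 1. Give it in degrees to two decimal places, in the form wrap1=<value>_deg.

crossed belt: β = asin((r1+r2)/C) = asin(20/90) = 12.8396°
wrap1 = wrap2 = π + 2β = 205.6792°

wrap1=205.68_deg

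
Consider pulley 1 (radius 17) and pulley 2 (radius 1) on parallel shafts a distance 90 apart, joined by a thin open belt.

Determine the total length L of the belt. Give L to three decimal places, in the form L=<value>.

open belt: β = asin((r2−r1)/C) = asin(-16/90) = -10.2403°
wrap1 = π − 2β = 200.4807°
wrap2 = π + 2β = 159.5193°
tangent length = C·cosβ = 88.5664
L = r1·wrap1 + r2·wrap2 + 2·C·cosβ = 17·3.4990 + 1·2.7841 + 2·88.5664 = 239.4007

L=239.401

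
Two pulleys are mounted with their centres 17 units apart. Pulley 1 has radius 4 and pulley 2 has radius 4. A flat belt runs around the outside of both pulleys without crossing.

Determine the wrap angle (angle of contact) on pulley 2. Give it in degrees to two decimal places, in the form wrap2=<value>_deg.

open belt: β = asin((r2−r1)/C) = asin(0/17) = 0.0000°
wrap1 = π − 2β = 180.0000°
wrap2 = π + 2β = 180.0000°

wrap2=180.00_deg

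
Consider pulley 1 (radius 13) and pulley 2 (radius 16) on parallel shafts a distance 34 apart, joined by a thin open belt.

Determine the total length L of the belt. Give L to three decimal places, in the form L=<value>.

L=159.371

open belt: β = asin((r2−r1)/C) = asin(3/34) = 5.0621°
wrap1 = π − 2β = 169.8758°
wrap2 = π + 2β = 190.1242°
tangent length = C·cosβ = 33.8674
L = r1·wrap1 + r2·wrap2 + 2·C·cosβ = 13·2.9649 + 16·3.3183 + 2·33.8674 = 159.3711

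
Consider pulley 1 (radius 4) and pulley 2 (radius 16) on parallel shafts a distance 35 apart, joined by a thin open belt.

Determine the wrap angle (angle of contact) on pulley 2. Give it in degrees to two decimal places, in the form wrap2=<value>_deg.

wrap2=220.10_deg

open belt: β = asin((r2−r1)/C) = asin(12/35) = 20.0510°
wrap1 = π − 2β = 139.8979°
wrap2 = π + 2β = 220.1021°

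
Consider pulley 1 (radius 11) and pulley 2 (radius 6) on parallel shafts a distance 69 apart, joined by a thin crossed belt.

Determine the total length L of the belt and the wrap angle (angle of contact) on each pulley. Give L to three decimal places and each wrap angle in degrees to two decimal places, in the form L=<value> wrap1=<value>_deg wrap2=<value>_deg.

L=195.617 wrap1=208.53_deg wrap2=208.53_deg

crossed belt: β = asin((r1+r2)/C) = asin(17/69) = 14.2632°
wrap1 = wrap2 = π + 2β = 208.5264°
tangent length = C·cosβ = 66.8730
L = (r1+r2)·wrap + 2·C·cosβ = 17·3.6395 + 2·66.8730 = 195.6171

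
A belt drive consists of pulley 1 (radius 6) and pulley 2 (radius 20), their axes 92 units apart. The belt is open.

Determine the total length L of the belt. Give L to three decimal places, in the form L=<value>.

L=267.816

open belt: β = asin((r2−r1)/C) = asin(14/92) = 8.7529°
wrap1 = π − 2β = 162.4941°
wrap2 = π + 2β = 197.5059°
tangent length = C·cosβ = 90.9285
L = r1·wrap1 + r2·wrap2 + 2·C·cosβ = 6·2.8361 + 20·3.4471 + 2·90.9285 = 267.8160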